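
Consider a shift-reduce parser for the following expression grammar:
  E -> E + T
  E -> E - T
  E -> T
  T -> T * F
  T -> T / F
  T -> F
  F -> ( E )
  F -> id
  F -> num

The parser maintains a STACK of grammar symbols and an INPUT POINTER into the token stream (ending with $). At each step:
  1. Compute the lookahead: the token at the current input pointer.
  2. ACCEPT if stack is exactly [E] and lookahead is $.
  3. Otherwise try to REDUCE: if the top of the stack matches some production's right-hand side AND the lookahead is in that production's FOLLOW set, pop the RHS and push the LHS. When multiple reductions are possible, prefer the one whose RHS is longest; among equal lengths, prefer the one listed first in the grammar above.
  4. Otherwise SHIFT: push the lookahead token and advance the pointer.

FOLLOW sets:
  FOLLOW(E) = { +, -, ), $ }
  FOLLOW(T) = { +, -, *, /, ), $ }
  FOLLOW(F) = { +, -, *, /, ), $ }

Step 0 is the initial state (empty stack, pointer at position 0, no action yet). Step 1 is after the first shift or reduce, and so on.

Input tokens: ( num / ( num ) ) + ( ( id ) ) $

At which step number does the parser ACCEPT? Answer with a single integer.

Answer: 34

Derivation:
Step 1: shift (. Stack=[(] ptr=1 lookahead=num remaining=[num / ( num ) ) + ( ( id ) ) $]
Step 2: shift num. Stack=[( num] ptr=2 lookahead=/ remaining=[/ ( num ) ) + ( ( id ) ) $]
Step 3: reduce F->num. Stack=[( F] ptr=2 lookahead=/ remaining=[/ ( num ) ) + ( ( id ) ) $]
Step 4: reduce T->F. Stack=[( T] ptr=2 lookahead=/ remaining=[/ ( num ) ) + ( ( id ) ) $]
Step 5: shift /. Stack=[( T /] ptr=3 lookahead=( remaining=[( num ) ) + ( ( id ) ) $]
Step 6: shift (. Stack=[( T / (] ptr=4 lookahead=num remaining=[num ) ) + ( ( id ) ) $]
Step 7: shift num. Stack=[( T / ( num] ptr=5 lookahead=) remaining=[) ) + ( ( id ) ) $]
Step 8: reduce F->num. Stack=[( T / ( F] ptr=5 lookahead=) remaining=[) ) + ( ( id ) ) $]
Step 9: reduce T->F. Stack=[( T / ( T] ptr=5 lookahead=) remaining=[) ) + ( ( id ) ) $]
Step 10: reduce E->T. Stack=[( T / ( E] ptr=5 lookahead=) remaining=[) ) + ( ( id ) ) $]
Step 11: shift ). Stack=[( T / ( E )] ptr=6 lookahead=) remaining=[) + ( ( id ) ) $]
Step 12: reduce F->( E ). Stack=[( T / F] ptr=6 lookahead=) remaining=[) + ( ( id ) ) $]
Step 13: reduce T->T / F. Stack=[( T] ptr=6 lookahead=) remaining=[) + ( ( id ) ) $]
Step 14: reduce E->T. Stack=[( E] ptr=6 lookahead=) remaining=[) + ( ( id ) ) $]
Step 15: shift ). Stack=[( E )] ptr=7 lookahead=+ remaining=[+ ( ( id ) ) $]
Step 16: reduce F->( E ). Stack=[F] ptr=7 lookahead=+ remaining=[+ ( ( id ) ) $]
Step 17: reduce T->F. Stack=[T] ptr=7 lookahead=+ remaining=[+ ( ( id ) ) $]
Step 18: reduce E->T. Stack=[E] ptr=7 lookahead=+ remaining=[+ ( ( id ) ) $]
Step 19: shift +. Stack=[E +] ptr=8 lookahead=( remaining=[( ( id ) ) $]
Step 20: shift (. Stack=[E + (] ptr=9 lookahead=( remaining=[( id ) ) $]
Step 21: shift (. Stack=[E + ( (] ptr=10 lookahead=id remaining=[id ) ) $]
Step 22: shift id. Stack=[E + ( ( id] ptr=11 lookahead=) remaining=[) ) $]
Step 23: reduce F->id. Stack=[E + ( ( F] ptr=11 lookahead=) remaining=[) ) $]
Step 24: reduce T->F. Stack=[E + ( ( T] ptr=11 lookahead=) remaining=[) ) $]
Step 25: reduce E->T. Stack=[E + ( ( E] ptr=11 lookahead=) remaining=[) ) $]
Step 26: shift ). Stack=[E + ( ( E )] ptr=12 lookahead=) remaining=[) $]
Step 27: reduce F->( E ). Stack=[E + ( F] ptr=12 lookahead=) remaining=[) $]
Step 28: reduce T->F. Stack=[E + ( T] ptr=12 lookahead=) remaining=[) $]
Step 29: reduce E->T. Stack=[E + ( E] ptr=12 lookahead=) remaining=[) $]
Step 30: shift ). Stack=[E + ( E )] ptr=13 lookahead=$ remaining=[$]
Step 31: reduce F->( E ). Stack=[E + F] ptr=13 lookahead=$ remaining=[$]
Step 32: reduce T->F. Stack=[E + T] ptr=13 lookahead=$ remaining=[$]
Step 33: reduce E->E + T. Stack=[E] ptr=13 lookahead=$ remaining=[$]
Step 34: accept. Stack=[E] ptr=13 lookahead=$ remaining=[$]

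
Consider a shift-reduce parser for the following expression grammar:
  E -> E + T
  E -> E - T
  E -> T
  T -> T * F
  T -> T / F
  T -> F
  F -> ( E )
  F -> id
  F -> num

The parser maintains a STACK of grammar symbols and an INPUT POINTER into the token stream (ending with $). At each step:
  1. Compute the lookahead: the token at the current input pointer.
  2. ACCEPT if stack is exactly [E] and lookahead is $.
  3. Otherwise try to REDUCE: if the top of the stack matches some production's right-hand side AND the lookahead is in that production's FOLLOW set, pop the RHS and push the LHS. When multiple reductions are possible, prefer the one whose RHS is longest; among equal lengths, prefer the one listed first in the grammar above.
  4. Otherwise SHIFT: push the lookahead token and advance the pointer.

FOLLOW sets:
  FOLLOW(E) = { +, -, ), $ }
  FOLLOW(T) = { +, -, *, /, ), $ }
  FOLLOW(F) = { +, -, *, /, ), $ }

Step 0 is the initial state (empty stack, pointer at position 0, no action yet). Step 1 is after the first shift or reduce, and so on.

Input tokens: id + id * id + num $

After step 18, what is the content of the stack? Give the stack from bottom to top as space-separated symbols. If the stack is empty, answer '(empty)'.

Step 1: shift id. Stack=[id] ptr=1 lookahead=+ remaining=[+ id * id + num $]
Step 2: reduce F->id. Stack=[F] ptr=1 lookahead=+ remaining=[+ id * id + num $]
Step 3: reduce T->F. Stack=[T] ptr=1 lookahead=+ remaining=[+ id * id + num $]
Step 4: reduce E->T. Stack=[E] ptr=1 lookahead=+ remaining=[+ id * id + num $]
Step 5: shift +. Stack=[E +] ptr=2 lookahead=id remaining=[id * id + num $]
Step 6: shift id. Stack=[E + id] ptr=3 lookahead=* remaining=[* id + num $]
Step 7: reduce F->id. Stack=[E + F] ptr=3 lookahead=* remaining=[* id + num $]
Step 8: reduce T->F. Stack=[E + T] ptr=3 lookahead=* remaining=[* id + num $]
Step 9: shift *. Stack=[E + T *] ptr=4 lookahead=id remaining=[id + num $]
Step 10: shift id. Stack=[E + T * id] ptr=5 lookahead=+ remaining=[+ num $]
Step 11: reduce F->id. Stack=[E + T * F] ptr=5 lookahead=+ remaining=[+ num $]
Step 12: reduce T->T * F. Stack=[E + T] ptr=5 lookahead=+ remaining=[+ num $]
Step 13: reduce E->E + T. Stack=[E] ptr=5 lookahead=+ remaining=[+ num $]
Step 14: shift +. Stack=[E +] ptr=6 lookahead=num remaining=[num $]
Step 15: shift num. Stack=[E + num] ptr=7 lookahead=$ remaining=[$]
Step 16: reduce F->num. Stack=[E + F] ptr=7 lookahead=$ remaining=[$]
Step 17: reduce T->F. Stack=[E + T] ptr=7 lookahead=$ remaining=[$]
Step 18: reduce E->E + T. Stack=[E] ptr=7 lookahead=$ remaining=[$]

Answer: E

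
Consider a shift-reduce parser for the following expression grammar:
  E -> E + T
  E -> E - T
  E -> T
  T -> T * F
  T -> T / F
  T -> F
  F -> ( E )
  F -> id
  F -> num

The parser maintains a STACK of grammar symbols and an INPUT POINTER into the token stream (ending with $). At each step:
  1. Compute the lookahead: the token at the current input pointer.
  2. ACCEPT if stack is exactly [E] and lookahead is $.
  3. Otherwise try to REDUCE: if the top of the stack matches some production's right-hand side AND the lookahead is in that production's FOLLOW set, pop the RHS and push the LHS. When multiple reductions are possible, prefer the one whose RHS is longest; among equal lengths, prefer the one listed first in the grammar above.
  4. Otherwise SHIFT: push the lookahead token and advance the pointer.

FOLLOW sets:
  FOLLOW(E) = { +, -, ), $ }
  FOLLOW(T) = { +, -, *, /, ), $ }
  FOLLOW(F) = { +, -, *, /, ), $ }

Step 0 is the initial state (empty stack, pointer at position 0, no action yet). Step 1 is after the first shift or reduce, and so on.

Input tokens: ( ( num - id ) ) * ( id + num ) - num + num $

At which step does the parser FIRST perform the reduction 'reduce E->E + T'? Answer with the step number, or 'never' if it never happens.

Step 1: shift (. Stack=[(] ptr=1 lookahead=( remaining=[( num - id ) ) * ( id + num ) - num + num $]
Step 2: shift (. Stack=[( (] ptr=2 lookahead=num remaining=[num - id ) ) * ( id + num ) - num + num $]
Step 3: shift num. Stack=[( ( num] ptr=3 lookahead=- remaining=[- id ) ) * ( id + num ) - num + num $]
Step 4: reduce F->num. Stack=[( ( F] ptr=3 lookahead=- remaining=[- id ) ) * ( id + num ) - num + num $]
Step 5: reduce T->F. Stack=[( ( T] ptr=3 lookahead=- remaining=[- id ) ) * ( id + num ) - num + num $]
Step 6: reduce E->T. Stack=[( ( E] ptr=3 lookahead=- remaining=[- id ) ) * ( id + num ) - num + num $]
Step 7: shift -. Stack=[( ( E -] ptr=4 lookahead=id remaining=[id ) ) * ( id + num ) - num + num $]
Step 8: shift id. Stack=[( ( E - id] ptr=5 lookahead=) remaining=[) ) * ( id + num ) - num + num $]
Step 9: reduce F->id. Stack=[( ( E - F] ptr=5 lookahead=) remaining=[) ) * ( id + num ) - num + num $]
Step 10: reduce T->F. Stack=[( ( E - T] ptr=5 lookahead=) remaining=[) ) * ( id + num ) - num + num $]
Step 11: reduce E->E - T. Stack=[( ( E] ptr=5 lookahead=) remaining=[) ) * ( id + num ) - num + num $]
Step 12: shift ). Stack=[( ( E )] ptr=6 lookahead=) remaining=[) * ( id + num ) - num + num $]
Step 13: reduce F->( E ). Stack=[( F] ptr=6 lookahead=) remaining=[) * ( id + num ) - num + num $]
Step 14: reduce T->F. Stack=[( T] ptr=6 lookahead=) remaining=[) * ( id + num ) - num + num $]
Step 15: reduce E->T. Stack=[( E] ptr=6 lookahead=) remaining=[) * ( id + num ) - num + num $]
Step 16: shift ). Stack=[( E )] ptr=7 lookahead=* remaining=[* ( id + num ) - num + num $]
Step 17: reduce F->( E ). Stack=[F] ptr=7 lookahead=* remaining=[* ( id + num ) - num + num $]
Step 18: reduce T->F. Stack=[T] ptr=7 lookahead=* remaining=[* ( id + num ) - num + num $]
Step 19: shift *. Stack=[T *] ptr=8 lookahead=( remaining=[( id + num ) - num + num $]
Step 20: shift (. Stack=[T * (] ptr=9 lookahead=id remaining=[id + num ) - num + num $]
Step 21: shift id. Stack=[T * ( id] ptr=10 lookahead=+ remaining=[+ num ) - num + num $]
Step 22: reduce F->id. Stack=[T * ( F] ptr=10 lookahead=+ remaining=[+ num ) - num + num $]
Step 23: reduce T->F. Stack=[T * ( T] ptr=10 lookahead=+ remaining=[+ num ) - num + num $]
Step 24: reduce E->T. Stack=[T * ( E] ptr=10 lookahead=+ remaining=[+ num ) - num + num $]
Step 25: shift +. Stack=[T * ( E +] ptr=11 lookahead=num remaining=[num ) - num + num $]
Step 26: shift num. Stack=[T * ( E + num] ptr=12 lookahead=) remaining=[) - num + num $]
Step 27: reduce F->num. Stack=[T * ( E + F] ptr=12 lookahead=) remaining=[) - num + num $]
Step 28: reduce T->F. Stack=[T * ( E + T] ptr=12 lookahead=) remaining=[) - num + num $]
Step 29: reduce E->E + T. Stack=[T * ( E] ptr=12 lookahead=) remaining=[) - num + num $]

Answer: 29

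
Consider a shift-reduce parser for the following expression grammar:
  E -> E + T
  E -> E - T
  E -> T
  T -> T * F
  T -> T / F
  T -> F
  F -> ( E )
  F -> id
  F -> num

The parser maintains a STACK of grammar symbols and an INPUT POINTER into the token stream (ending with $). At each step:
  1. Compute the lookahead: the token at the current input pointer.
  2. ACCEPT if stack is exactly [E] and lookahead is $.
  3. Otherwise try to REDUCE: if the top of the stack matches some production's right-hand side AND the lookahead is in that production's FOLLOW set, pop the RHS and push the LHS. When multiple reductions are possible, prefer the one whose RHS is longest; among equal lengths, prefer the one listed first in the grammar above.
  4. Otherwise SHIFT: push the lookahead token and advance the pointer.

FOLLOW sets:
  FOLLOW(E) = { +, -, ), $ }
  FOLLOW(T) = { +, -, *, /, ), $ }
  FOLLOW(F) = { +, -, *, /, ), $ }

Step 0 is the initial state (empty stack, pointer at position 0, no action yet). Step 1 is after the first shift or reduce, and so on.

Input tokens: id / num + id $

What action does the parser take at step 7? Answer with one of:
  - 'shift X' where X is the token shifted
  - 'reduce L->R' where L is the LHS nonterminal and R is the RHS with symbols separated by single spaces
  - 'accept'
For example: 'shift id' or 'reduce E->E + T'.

Answer: reduce T->T / F

Derivation:
Step 1: shift id. Stack=[id] ptr=1 lookahead=/ remaining=[/ num + id $]
Step 2: reduce F->id. Stack=[F] ptr=1 lookahead=/ remaining=[/ num + id $]
Step 3: reduce T->F. Stack=[T] ptr=1 lookahead=/ remaining=[/ num + id $]
Step 4: shift /. Stack=[T /] ptr=2 lookahead=num remaining=[num + id $]
Step 5: shift num. Stack=[T / num] ptr=3 lookahead=+ remaining=[+ id $]
Step 6: reduce F->num. Stack=[T / F] ptr=3 lookahead=+ remaining=[+ id $]
Step 7: reduce T->T / F. Stack=[T] ptr=3 lookahead=+ remaining=[+ id $]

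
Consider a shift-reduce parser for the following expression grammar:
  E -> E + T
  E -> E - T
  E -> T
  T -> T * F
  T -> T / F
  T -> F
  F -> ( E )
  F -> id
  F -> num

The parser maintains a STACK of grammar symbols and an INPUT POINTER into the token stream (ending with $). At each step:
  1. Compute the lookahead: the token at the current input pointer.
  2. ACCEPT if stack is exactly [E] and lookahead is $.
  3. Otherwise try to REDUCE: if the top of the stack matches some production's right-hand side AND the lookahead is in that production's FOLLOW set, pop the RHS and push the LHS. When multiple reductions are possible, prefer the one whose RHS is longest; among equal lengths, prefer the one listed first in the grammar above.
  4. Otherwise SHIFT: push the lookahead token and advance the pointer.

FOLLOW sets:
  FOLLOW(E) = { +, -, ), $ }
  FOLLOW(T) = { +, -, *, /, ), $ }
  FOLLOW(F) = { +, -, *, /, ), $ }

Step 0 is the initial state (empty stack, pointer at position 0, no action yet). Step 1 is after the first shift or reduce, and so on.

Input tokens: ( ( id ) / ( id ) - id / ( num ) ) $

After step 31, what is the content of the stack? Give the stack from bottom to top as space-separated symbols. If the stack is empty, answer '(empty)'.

Step 1: shift (. Stack=[(] ptr=1 lookahead=( remaining=[( id ) / ( id ) - id / ( num ) ) $]
Step 2: shift (. Stack=[( (] ptr=2 lookahead=id remaining=[id ) / ( id ) - id / ( num ) ) $]
Step 3: shift id. Stack=[( ( id] ptr=3 lookahead=) remaining=[) / ( id ) - id / ( num ) ) $]
Step 4: reduce F->id. Stack=[( ( F] ptr=3 lookahead=) remaining=[) / ( id ) - id / ( num ) ) $]
Step 5: reduce T->F. Stack=[( ( T] ptr=3 lookahead=) remaining=[) / ( id ) - id / ( num ) ) $]
Step 6: reduce E->T. Stack=[( ( E] ptr=3 lookahead=) remaining=[) / ( id ) - id / ( num ) ) $]
Step 7: shift ). Stack=[( ( E )] ptr=4 lookahead=/ remaining=[/ ( id ) - id / ( num ) ) $]
Step 8: reduce F->( E ). Stack=[( F] ptr=4 lookahead=/ remaining=[/ ( id ) - id / ( num ) ) $]
Step 9: reduce T->F. Stack=[( T] ptr=4 lookahead=/ remaining=[/ ( id ) - id / ( num ) ) $]
Step 10: shift /. Stack=[( T /] ptr=5 lookahead=( remaining=[( id ) - id / ( num ) ) $]
Step 11: shift (. Stack=[( T / (] ptr=6 lookahead=id remaining=[id ) - id / ( num ) ) $]
Step 12: shift id. Stack=[( T / ( id] ptr=7 lookahead=) remaining=[) - id / ( num ) ) $]
Step 13: reduce F->id. Stack=[( T / ( F] ptr=7 lookahead=) remaining=[) - id / ( num ) ) $]
Step 14: reduce T->F. Stack=[( T / ( T] ptr=7 lookahead=) remaining=[) - id / ( num ) ) $]
Step 15: reduce E->T. Stack=[( T / ( E] ptr=7 lookahead=) remaining=[) - id / ( num ) ) $]
Step 16: shift ). Stack=[( T / ( E )] ptr=8 lookahead=- remaining=[- id / ( num ) ) $]
Step 17: reduce F->( E ). Stack=[( T / F] ptr=8 lookahead=- remaining=[- id / ( num ) ) $]
Step 18: reduce T->T / F. Stack=[( T] ptr=8 lookahead=- remaining=[- id / ( num ) ) $]
Step 19: reduce E->T. Stack=[( E] ptr=8 lookahead=- remaining=[- id / ( num ) ) $]
Step 20: shift -. Stack=[( E -] ptr=9 lookahead=id remaining=[id / ( num ) ) $]
Step 21: shift id. Stack=[( E - id] ptr=10 lookahead=/ remaining=[/ ( num ) ) $]
Step 22: reduce F->id. Stack=[( E - F] ptr=10 lookahead=/ remaining=[/ ( num ) ) $]
Step 23: reduce T->F. Stack=[( E - T] ptr=10 lookahead=/ remaining=[/ ( num ) ) $]
Step 24: shift /. Stack=[( E - T /] ptr=11 lookahead=( remaining=[( num ) ) $]
Step 25: shift (. Stack=[( E - T / (] ptr=12 lookahead=num remaining=[num ) ) $]
Step 26: shift num. Stack=[( E - T / ( num] ptr=13 lookahead=) remaining=[) ) $]
Step 27: reduce F->num. Stack=[( E - T / ( F] ptr=13 lookahead=) remaining=[) ) $]
Step 28: reduce T->F. Stack=[( E - T / ( T] ptr=13 lookahead=) remaining=[) ) $]
Step 29: reduce E->T. Stack=[( E - T / ( E] ptr=13 lookahead=) remaining=[) ) $]
Step 30: shift ). Stack=[( E - T / ( E )] ptr=14 lookahead=) remaining=[) $]
Step 31: reduce F->( E ). Stack=[( E - T / F] ptr=14 lookahead=) remaining=[) $]

Answer: ( E - T / F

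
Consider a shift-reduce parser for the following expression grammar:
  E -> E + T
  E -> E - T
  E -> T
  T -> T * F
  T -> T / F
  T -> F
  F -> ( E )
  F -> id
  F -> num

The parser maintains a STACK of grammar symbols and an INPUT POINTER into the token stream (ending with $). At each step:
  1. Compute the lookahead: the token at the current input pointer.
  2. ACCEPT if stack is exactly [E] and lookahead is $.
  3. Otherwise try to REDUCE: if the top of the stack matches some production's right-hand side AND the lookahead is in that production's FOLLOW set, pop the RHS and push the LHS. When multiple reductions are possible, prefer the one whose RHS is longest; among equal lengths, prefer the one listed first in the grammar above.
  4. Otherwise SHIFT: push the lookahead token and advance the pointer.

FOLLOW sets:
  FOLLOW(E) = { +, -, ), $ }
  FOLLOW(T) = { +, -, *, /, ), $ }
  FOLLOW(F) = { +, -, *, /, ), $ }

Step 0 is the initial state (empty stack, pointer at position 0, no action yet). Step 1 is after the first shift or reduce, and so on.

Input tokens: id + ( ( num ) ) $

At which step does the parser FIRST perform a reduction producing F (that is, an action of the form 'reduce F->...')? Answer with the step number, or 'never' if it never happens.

Answer: 2

Derivation:
Step 1: shift id. Stack=[id] ptr=1 lookahead=+ remaining=[+ ( ( num ) ) $]
Step 2: reduce F->id. Stack=[F] ptr=1 lookahead=+ remaining=[+ ( ( num ) ) $]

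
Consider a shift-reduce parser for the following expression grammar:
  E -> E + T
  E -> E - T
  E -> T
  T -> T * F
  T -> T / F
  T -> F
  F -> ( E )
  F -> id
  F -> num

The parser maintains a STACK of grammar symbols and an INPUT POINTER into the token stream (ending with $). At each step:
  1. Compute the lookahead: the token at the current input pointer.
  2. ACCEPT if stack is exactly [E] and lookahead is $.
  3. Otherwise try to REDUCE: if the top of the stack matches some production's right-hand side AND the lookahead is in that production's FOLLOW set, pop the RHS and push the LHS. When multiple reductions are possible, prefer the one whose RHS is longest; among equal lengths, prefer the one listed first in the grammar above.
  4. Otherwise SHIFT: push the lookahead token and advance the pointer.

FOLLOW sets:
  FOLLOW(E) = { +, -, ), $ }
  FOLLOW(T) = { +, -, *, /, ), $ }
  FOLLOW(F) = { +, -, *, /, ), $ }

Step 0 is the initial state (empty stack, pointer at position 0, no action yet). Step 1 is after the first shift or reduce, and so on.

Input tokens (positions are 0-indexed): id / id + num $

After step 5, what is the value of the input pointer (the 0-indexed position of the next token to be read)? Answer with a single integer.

Step 1: shift id. Stack=[id] ptr=1 lookahead=/ remaining=[/ id + num $]
Step 2: reduce F->id. Stack=[F] ptr=1 lookahead=/ remaining=[/ id + num $]
Step 3: reduce T->F. Stack=[T] ptr=1 lookahead=/ remaining=[/ id + num $]
Step 4: shift /. Stack=[T /] ptr=2 lookahead=id remaining=[id + num $]
Step 5: shift id. Stack=[T / id] ptr=3 lookahead=+ remaining=[+ num $]

Answer: 3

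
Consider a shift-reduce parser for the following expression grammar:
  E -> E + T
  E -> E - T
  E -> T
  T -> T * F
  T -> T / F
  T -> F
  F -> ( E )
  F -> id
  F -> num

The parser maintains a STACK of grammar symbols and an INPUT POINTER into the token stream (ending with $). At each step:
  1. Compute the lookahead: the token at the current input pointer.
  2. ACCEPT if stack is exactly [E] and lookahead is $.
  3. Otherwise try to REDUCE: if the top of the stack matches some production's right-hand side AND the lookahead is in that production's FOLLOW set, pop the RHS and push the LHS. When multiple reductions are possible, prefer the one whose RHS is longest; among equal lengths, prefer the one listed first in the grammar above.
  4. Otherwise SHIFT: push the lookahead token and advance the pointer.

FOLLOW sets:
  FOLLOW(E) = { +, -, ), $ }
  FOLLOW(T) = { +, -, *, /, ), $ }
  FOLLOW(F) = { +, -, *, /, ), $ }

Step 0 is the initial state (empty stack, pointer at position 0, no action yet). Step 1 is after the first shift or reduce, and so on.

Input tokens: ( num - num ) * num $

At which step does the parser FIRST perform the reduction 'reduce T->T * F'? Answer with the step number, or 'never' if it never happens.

Answer: 17

Derivation:
Step 1: shift (. Stack=[(] ptr=1 lookahead=num remaining=[num - num ) * num $]
Step 2: shift num. Stack=[( num] ptr=2 lookahead=- remaining=[- num ) * num $]
Step 3: reduce F->num. Stack=[( F] ptr=2 lookahead=- remaining=[- num ) * num $]
Step 4: reduce T->F. Stack=[( T] ptr=2 lookahead=- remaining=[- num ) * num $]
Step 5: reduce E->T. Stack=[( E] ptr=2 lookahead=- remaining=[- num ) * num $]
Step 6: shift -. Stack=[( E -] ptr=3 lookahead=num remaining=[num ) * num $]
Step 7: shift num. Stack=[( E - num] ptr=4 lookahead=) remaining=[) * num $]
Step 8: reduce F->num. Stack=[( E - F] ptr=4 lookahead=) remaining=[) * num $]
Step 9: reduce T->F. Stack=[( E - T] ptr=4 lookahead=) remaining=[) * num $]
Step 10: reduce E->E - T. Stack=[( E] ptr=4 lookahead=) remaining=[) * num $]
Step 11: shift ). Stack=[( E )] ptr=5 lookahead=* remaining=[* num $]
Step 12: reduce F->( E ). Stack=[F] ptr=5 lookahead=* remaining=[* num $]
Step 13: reduce T->F. Stack=[T] ptr=5 lookahead=* remaining=[* num $]
Step 14: shift *. Stack=[T *] ptr=6 lookahead=num remaining=[num $]
Step 15: shift num. Stack=[T * num] ptr=7 lookahead=$ remaining=[$]
Step 16: reduce F->num. Stack=[T * F] ptr=7 lookahead=$ remaining=[$]
Step 17: reduce T->T * F. Stack=[T] ptr=7 lookahead=$ remaining=[$]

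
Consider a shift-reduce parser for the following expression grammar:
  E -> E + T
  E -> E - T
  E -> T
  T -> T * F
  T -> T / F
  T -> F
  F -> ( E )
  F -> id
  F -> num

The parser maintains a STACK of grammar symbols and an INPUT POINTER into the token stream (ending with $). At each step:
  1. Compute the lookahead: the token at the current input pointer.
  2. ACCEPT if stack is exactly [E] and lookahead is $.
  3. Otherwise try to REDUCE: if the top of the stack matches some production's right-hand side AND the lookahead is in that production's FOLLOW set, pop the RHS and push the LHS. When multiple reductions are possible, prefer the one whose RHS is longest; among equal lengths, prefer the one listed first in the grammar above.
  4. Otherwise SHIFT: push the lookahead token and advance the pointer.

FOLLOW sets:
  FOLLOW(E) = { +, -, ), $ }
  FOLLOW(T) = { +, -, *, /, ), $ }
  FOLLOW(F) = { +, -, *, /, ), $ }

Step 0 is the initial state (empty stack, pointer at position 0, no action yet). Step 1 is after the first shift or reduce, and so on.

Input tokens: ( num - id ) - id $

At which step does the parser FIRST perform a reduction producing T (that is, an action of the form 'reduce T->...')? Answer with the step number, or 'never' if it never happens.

Answer: 4

Derivation:
Step 1: shift (. Stack=[(] ptr=1 lookahead=num remaining=[num - id ) - id $]
Step 2: shift num. Stack=[( num] ptr=2 lookahead=- remaining=[- id ) - id $]
Step 3: reduce F->num. Stack=[( F] ptr=2 lookahead=- remaining=[- id ) - id $]
Step 4: reduce T->F. Stack=[( T] ptr=2 lookahead=- remaining=[- id ) - id $]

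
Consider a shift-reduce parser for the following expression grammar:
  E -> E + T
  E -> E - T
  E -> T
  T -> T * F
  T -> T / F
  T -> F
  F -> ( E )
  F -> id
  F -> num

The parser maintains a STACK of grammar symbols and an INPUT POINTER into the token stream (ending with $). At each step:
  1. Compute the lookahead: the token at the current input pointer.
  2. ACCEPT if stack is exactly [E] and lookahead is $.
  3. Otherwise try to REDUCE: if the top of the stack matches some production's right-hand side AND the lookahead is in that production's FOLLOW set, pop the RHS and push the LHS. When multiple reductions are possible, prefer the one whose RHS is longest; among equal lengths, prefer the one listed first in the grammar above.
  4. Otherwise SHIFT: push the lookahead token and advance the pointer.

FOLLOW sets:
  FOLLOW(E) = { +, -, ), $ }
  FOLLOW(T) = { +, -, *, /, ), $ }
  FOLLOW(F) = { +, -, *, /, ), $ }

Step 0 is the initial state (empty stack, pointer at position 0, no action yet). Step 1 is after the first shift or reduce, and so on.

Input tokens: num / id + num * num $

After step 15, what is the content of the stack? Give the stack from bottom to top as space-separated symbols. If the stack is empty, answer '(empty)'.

Step 1: shift num. Stack=[num] ptr=1 lookahead=/ remaining=[/ id + num * num $]
Step 2: reduce F->num. Stack=[F] ptr=1 lookahead=/ remaining=[/ id + num * num $]
Step 3: reduce T->F. Stack=[T] ptr=1 lookahead=/ remaining=[/ id + num * num $]
Step 4: shift /. Stack=[T /] ptr=2 lookahead=id remaining=[id + num * num $]
Step 5: shift id. Stack=[T / id] ptr=3 lookahead=+ remaining=[+ num * num $]
Step 6: reduce F->id. Stack=[T / F] ptr=3 lookahead=+ remaining=[+ num * num $]
Step 7: reduce T->T / F. Stack=[T] ptr=3 lookahead=+ remaining=[+ num * num $]
Step 8: reduce E->T. Stack=[E] ptr=3 lookahead=+ remaining=[+ num * num $]
Step 9: shift +. Stack=[E +] ptr=4 lookahead=num remaining=[num * num $]
Step 10: shift num. Stack=[E + num] ptr=5 lookahead=* remaining=[* num $]
Step 11: reduce F->num. Stack=[E + F] ptr=5 lookahead=* remaining=[* num $]
Step 12: reduce T->F. Stack=[E + T] ptr=5 lookahead=* remaining=[* num $]
Step 13: shift *. Stack=[E + T *] ptr=6 lookahead=num remaining=[num $]
Step 14: shift num. Stack=[E + T * num] ptr=7 lookahead=$ remaining=[$]
Step 15: reduce F->num. Stack=[E + T * F] ptr=7 lookahead=$ remaining=[$]

Answer: E + T * F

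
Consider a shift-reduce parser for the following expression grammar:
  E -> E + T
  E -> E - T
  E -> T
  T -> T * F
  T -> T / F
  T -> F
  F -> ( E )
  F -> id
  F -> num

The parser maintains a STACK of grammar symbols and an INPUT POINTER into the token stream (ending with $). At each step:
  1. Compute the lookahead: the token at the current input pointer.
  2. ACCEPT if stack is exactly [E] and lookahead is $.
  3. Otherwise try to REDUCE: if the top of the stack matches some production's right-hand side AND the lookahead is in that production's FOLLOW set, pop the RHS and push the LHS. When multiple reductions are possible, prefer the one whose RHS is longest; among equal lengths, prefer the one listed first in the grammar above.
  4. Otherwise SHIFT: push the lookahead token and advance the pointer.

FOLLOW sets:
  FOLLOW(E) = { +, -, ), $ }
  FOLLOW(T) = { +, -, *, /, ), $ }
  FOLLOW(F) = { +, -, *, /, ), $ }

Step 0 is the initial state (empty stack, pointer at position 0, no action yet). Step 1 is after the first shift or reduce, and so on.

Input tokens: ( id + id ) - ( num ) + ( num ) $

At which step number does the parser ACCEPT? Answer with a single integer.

Step 1: shift (. Stack=[(] ptr=1 lookahead=id remaining=[id + id ) - ( num ) + ( num ) $]
Step 2: shift id. Stack=[( id] ptr=2 lookahead=+ remaining=[+ id ) - ( num ) + ( num ) $]
Step 3: reduce F->id. Stack=[( F] ptr=2 lookahead=+ remaining=[+ id ) - ( num ) + ( num ) $]
Step 4: reduce T->F. Stack=[( T] ptr=2 lookahead=+ remaining=[+ id ) - ( num ) + ( num ) $]
Step 5: reduce E->T. Stack=[( E] ptr=2 lookahead=+ remaining=[+ id ) - ( num ) + ( num ) $]
Step 6: shift +. Stack=[( E +] ptr=3 lookahead=id remaining=[id ) - ( num ) + ( num ) $]
Step 7: shift id. Stack=[( E + id] ptr=4 lookahead=) remaining=[) - ( num ) + ( num ) $]
Step 8: reduce F->id. Stack=[( E + F] ptr=4 lookahead=) remaining=[) - ( num ) + ( num ) $]
Step 9: reduce T->F. Stack=[( E + T] ptr=4 lookahead=) remaining=[) - ( num ) + ( num ) $]
Step 10: reduce E->E + T. Stack=[( E] ptr=4 lookahead=) remaining=[) - ( num ) + ( num ) $]
Step 11: shift ). Stack=[( E )] ptr=5 lookahead=- remaining=[- ( num ) + ( num ) $]
Step 12: reduce F->( E ). Stack=[F] ptr=5 lookahead=- remaining=[- ( num ) + ( num ) $]
Step 13: reduce T->F. Stack=[T] ptr=5 lookahead=- remaining=[- ( num ) + ( num ) $]
Step 14: reduce E->T. Stack=[E] ptr=5 lookahead=- remaining=[- ( num ) + ( num ) $]
Step 15: shift -. Stack=[E -] ptr=6 lookahead=( remaining=[( num ) + ( num ) $]
Step 16: shift (. Stack=[E - (] ptr=7 lookahead=num remaining=[num ) + ( num ) $]
Step 17: shift num. Stack=[E - ( num] ptr=8 lookahead=) remaining=[) + ( num ) $]
Step 18: reduce F->num. Stack=[E - ( F] ptr=8 lookahead=) remaining=[) + ( num ) $]
Step 19: reduce T->F. Stack=[E - ( T] ptr=8 lookahead=) remaining=[) + ( num ) $]
Step 20: reduce E->T. Stack=[E - ( E] ptr=8 lookahead=) remaining=[) + ( num ) $]
Step 21: shift ). Stack=[E - ( E )] ptr=9 lookahead=+ remaining=[+ ( num ) $]
Step 22: reduce F->( E ). Stack=[E - F] ptr=9 lookahead=+ remaining=[+ ( num ) $]
Step 23: reduce T->F. Stack=[E - T] ptr=9 lookahead=+ remaining=[+ ( num ) $]
Step 24: reduce E->E - T. Stack=[E] ptr=9 lookahead=+ remaining=[+ ( num ) $]
Step 25: shift +. Stack=[E +] ptr=10 lookahead=( remaining=[( num ) $]
Step 26: shift (. Stack=[E + (] ptr=11 lookahead=num remaining=[num ) $]
Step 27: shift num. Stack=[E + ( num] ptr=12 lookahead=) remaining=[) $]
Step 28: reduce F->num. Stack=[E + ( F] ptr=12 lookahead=) remaining=[) $]
Step 29: reduce T->F. Stack=[E + ( T] ptr=12 lookahead=) remaining=[) $]
Step 30: reduce E->T. Stack=[E + ( E] ptr=12 lookahead=) remaining=[) $]
Step 31: shift ). Stack=[E + ( E )] ptr=13 lookahead=$ remaining=[$]
Step 32: reduce F->( E ). Stack=[E + F] ptr=13 lookahead=$ remaining=[$]
Step 33: reduce T->F. Stack=[E + T] ptr=13 lookahead=$ remaining=[$]
Step 34: reduce E->E + T. Stack=[E] ptr=13 lookahead=$ remaining=[$]
Step 35: accept. Stack=[E] ptr=13 lookahead=$ remaining=[$]

Answer: 35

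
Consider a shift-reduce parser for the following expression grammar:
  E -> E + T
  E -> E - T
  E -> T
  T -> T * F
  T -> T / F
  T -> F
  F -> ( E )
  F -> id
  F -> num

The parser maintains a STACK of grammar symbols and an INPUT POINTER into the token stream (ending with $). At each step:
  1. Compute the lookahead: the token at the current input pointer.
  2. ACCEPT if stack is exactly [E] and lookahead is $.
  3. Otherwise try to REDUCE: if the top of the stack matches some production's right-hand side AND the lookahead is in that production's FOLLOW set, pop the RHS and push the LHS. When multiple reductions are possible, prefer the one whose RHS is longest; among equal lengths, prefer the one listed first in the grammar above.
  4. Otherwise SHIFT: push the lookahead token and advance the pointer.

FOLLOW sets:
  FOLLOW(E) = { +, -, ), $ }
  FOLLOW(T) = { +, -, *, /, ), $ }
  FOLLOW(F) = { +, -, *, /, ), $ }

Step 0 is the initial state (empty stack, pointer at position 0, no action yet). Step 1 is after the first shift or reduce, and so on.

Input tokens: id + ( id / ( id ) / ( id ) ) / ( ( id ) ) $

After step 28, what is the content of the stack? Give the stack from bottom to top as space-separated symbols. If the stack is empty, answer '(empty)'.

Step 1: shift id. Stack=[id] ptr=1 lookahead=+ remaining=[+ ( id / ( id ) / ( id ) ) / ( ( id ) ) $]
Step 2: reduce F->id. Stack=[F] ptr=1 lookahead=+ remaining=[+ ( id / ( id ) / ( id ) ) / ( ( id ) ) $]
Step 3: reduce T->F. Stack=[T] ptr=1 lookahead=+ remaining=[+ ( id / ( id ) / ( id ) ) / ( ( id ) ) $]
Step 4: reduce E->T. Stack=[E] ptr=1 lookahead=+ remaining=[+ ( id / ( id ) / ( id ) ) / ( ( id ) ) $]
Step 5: shift +. Stack=[E +] ptr=2 lookahead=( remaining=[( id / ( id ) / ( id ) ) / ( ( id ) ) $]
Step 6: shift (. Stack=[E + (] ptr=3 lookahead=id remaining=[id / ( id ) / ( id ) ) / ( ( id ) ) $]
Step 7: shift id. Stack=[E + ( id] ptr=4 lookahead=/ remaining=[/ ( id ) / ( id ) ) / ( ( id ) ) $]
Step 8: reduce F->id. Stack=[E + ( F] ptr=4 lookahead=/ remaining=[/ ( id ) / ( id ) ) / ( ( id ) ) $]
Step 9: reduce T->F. Stack=[E + ( T] ptr=4 lookahead=/ remaining=[/ ( id ) / ( id ) ) / ( ( id ) ) $]
Step 10: shift /. Stack=[E + ( T /] ptr=5 lookahead=( remaining=[( id ) / ( id ) ) / ( ( id ) ) $]
Step 11: shift (. Stack=[E + ( T / (] ptr=6 lookahead=id remaining=[id ) / ( id ) ) / ( ( id ) ) $]
Step 12: shift id. Stack=[E + ( T / ( id] ptr=7 lookahead=) remaining=[) / ( id ) ) / ( ( id ) ) $]
Step 13: reduce F->id. Stack=[E + ( T / ( F] ptr=7 lookahead=) remaining=[) / ( id ) ) / ( ( id ) ) $]
Step 14: reduce T->F. Stack=[E + ( T / ( T] ptr=7 lookahead=) remaining=[) / ( id ) ) / ( ( id ) ) $]
Step 15: reduce E->T. Stack=[E + ( T / ( E] ptr=7 lookahead=) remaining=[) / ( id ) ) / ( ( id ) ) $]
Step 16: shift ). Stack=[E + ( T / ( E )] ptr=8 lookahead=/ remaining=[/ ( id ) ) / ( ( id ) ) $]
Step 17: reduce F->( E ). Stack=[E + ( T / F] ptr=8 lookahead=/ remaining=[/ ( id ) ) / ( ( id ) ) $]
Step 18: reduce T->T / F. Stack=[E + ( T] ptr=8 lookahead=/ remaining=[/ ( id ) ) / ( ( id ) ) $]
Step 19: shift /. Stack=[E + ( T /] ptr=9 lookahead=( remaining=[( id ) ) / ( ( id ) ) $]
Step 20: shift (. Stack=[E + ( T / (] ptr=10 lookahead=id remaining=[id ) ) / ( ( id ) ) $]
Step 21: shift id. Stack=[E + ( T / ( id] ptr=11 lookahead=) remaining=[) ) / ( ( id ) ) $]
Step 22: reduce F->id. Stack=[E + ( T / ( F] ptr=11 lookahead=) remaining=[) ) / ( ( id ) ) $]
Step 23: reduce T->F. Stack=[E + ( T / ( T] ptr=11 lookahead=) remaining=[) ) / ( ( id ) ) $]
Step 24: reduce E->T. Stack=[E + ( T / ( E] ptr=11 lookahead=) remaining=[) ) / ( ( id ) ) $]
Step 25: shift ). Stack=[E + ( T / ( E )] ptr=12 lookahead=) remaining=[) / ( ( id ) ) $]
Step 26: reduce F->( E ). Stack=[E + ( T / F] ptr=12 lookahead=) remaining=[) / ( ( id ) ) $]
Step 27: reduce T->T / F. Stack=[E + ( T] ptr=12 lookahead=) remaining=[) / ( ( id ) ) $]
Step 28: reduce E->T. Stack=[E + ( E] ptr=12 lookahead=) remaining=[) / ( ( id ) ) $]

Answer: E + ( E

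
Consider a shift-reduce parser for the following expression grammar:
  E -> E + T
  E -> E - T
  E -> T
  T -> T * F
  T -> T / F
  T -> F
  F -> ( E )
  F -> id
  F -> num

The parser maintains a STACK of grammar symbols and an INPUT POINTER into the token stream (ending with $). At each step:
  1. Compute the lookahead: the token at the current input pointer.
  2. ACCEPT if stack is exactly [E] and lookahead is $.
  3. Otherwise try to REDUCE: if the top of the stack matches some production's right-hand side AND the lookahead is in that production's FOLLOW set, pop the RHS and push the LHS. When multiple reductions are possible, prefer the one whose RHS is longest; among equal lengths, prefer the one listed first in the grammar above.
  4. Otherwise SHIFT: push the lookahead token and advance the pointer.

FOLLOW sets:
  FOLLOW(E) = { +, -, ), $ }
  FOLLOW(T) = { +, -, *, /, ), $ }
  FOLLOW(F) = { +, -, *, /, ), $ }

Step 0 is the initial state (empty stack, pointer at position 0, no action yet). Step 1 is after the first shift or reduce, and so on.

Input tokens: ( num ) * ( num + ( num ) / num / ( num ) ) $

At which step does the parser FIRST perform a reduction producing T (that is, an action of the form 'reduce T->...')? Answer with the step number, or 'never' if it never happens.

Answer: 4

Derivation:
Step 1: shift (. Stack=[(] ptr=1 lookahead=num remaining=[num ) * ( num + ( num ) / num / ( num ) ) $]
Step 2: shift num. Stack=[( num] ptr=2 lookahead=) remaining=[) * ( num + ( num ) / num / ( num ) ) $]
Step 3: reduce F->num. Stack=[( F] ptr=2 lookahead=) remaining=[) * ( num + ( num ) / num / ( num ) ) $]
Step 4: reduce T->F. Stack=[( T] ptr=2 lookahead=) remaining=[) * ( num + ( num ) / num / ( num ) ) $]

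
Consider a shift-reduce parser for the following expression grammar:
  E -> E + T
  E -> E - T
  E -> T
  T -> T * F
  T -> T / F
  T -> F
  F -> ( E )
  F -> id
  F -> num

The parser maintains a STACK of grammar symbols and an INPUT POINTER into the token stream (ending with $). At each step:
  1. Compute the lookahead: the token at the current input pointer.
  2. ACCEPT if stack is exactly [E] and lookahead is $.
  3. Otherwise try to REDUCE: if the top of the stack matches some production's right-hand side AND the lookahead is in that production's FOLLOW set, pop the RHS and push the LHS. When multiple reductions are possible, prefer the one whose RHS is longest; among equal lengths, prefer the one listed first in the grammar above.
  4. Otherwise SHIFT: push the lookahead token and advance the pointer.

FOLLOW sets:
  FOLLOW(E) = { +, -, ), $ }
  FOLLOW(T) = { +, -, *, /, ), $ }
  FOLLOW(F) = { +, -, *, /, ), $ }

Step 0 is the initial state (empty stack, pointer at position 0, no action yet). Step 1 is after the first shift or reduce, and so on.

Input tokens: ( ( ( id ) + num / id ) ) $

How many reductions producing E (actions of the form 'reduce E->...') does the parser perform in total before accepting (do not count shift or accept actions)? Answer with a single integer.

Step 1: shift (. Stack=[(] ptr=1 lookahead=( remaining=[( ( id ) + num / id ) ) $]
Step 2: shift (. Stack=[( (] ptr=2 lookahead=( remaining=[( id ) + num / id ) ) $]
Step 3: shift (. Stack=[( ( (] ptr=3 lookahead=id remaining=[id ) + num / id ) ) $]
Step 4: shift id. Stack=[( ( ( id] ptr=4 lookahead=) remaining=[) + num / id ) ) $]
Step 5: reduce F->id. Stack=[( ( ( F] ptr=4 lookahead=) remaining=[) + num / id ) ) $]
Step 6: reduce T->F. Stack=[( ( ( T] ptr=4 lookahead=) remaining=[) + num / id ) ) $]
Step 7: reduce E->T. Stack=[( ( ( E] ptr=4 lookahead=) remaining=[) + num / id ) ) $]
Step 8: shift ). Stack=[( ( ( E )] ptr=5 lookahead=+ remaining=[+ num / id ) ) $]
Step 9: reduce F->( E ). Stack=[( ( F] ptr=5 lookahead=+ remaining=[+ num / id ) ) $]
Step 10: reduce T->F. Stack=[( ( T] ptr=5 lookahead=+ remaining=[+ num / id ) ) $]
Step 11: reduce E->T. Stack=[( ( E] ptr=5 lookahead=+ remaining=[+ num / id ) ) $]
Step 12: shift +. Stack=[( ( E +] ptr=6 lookahead=num remaining=[num / id ) ) $]
Step 13: shift num. Stack=[( ( E + num] ptr=7 lookahead=/ remaining=[/ id ) ) $]
Step 14: reduce F->num. Stack=[( ( E + F] ptr=7 lookahead=/ remaining=[/ id ) ) $]
Step 15: reduce T->F. Stack=[( ( E + T] ptr=7 lookahead=/ remaining=[/ id ) ) $]
Step 16: shift /. Stack=[( ( E + T /] ptr=8 lookahead=id remaining=[id ) ) $]
Step 17: shift id. Stack=[( ( E + T / id] ptr=9 lookahead=) remaining=[) ) $]
Step 18: reduce F->id. Stack=[( ( E + T / F] ptr=9 lookahead=) remaining=[) ) $]
Step 19: reduce T->T / F. Stack=[( ( E + T] ptr=9 lookahead=) remaining=[) ) $]
Step 20: reduce E->E + T. Stack=[( ( E] ptr=9 lookahead=) remaining=[) ) $]
Step 21: shift ). Stack=[( ( E )] ptr=10 lookahead=) remaining=[) $]
Step 22: reduce F->( E ). Stack=[( F] ptr=10 lookahead=) remaining=[) $]
Step 23: reduce T->F. Stack=[( T] ptr=10 lookahead=) remaining=[) $]
Step 24: reduce E->T. Stack=[( E] ptr=10 lookahead=) remaining=[) $]
Step 25: shift ). Stack=[( E )] ptr=11 lookahead=$ remaining=[$]
Step 26: reduce F->( E ). Stack=[F] ptr=11 lookahead=$ remaining=[$]
Step 27: reduce T->F. Stack=[T] ptr=11 lookahead=$ remaining=[$]
Step 28: reduce E->T. Stack=[E] ptr=11 lookahead=$ remaining=[$]
Step 29: accept. Stack=[E] ptr=11 lookahead=$ remaining=[$]

Answer: 5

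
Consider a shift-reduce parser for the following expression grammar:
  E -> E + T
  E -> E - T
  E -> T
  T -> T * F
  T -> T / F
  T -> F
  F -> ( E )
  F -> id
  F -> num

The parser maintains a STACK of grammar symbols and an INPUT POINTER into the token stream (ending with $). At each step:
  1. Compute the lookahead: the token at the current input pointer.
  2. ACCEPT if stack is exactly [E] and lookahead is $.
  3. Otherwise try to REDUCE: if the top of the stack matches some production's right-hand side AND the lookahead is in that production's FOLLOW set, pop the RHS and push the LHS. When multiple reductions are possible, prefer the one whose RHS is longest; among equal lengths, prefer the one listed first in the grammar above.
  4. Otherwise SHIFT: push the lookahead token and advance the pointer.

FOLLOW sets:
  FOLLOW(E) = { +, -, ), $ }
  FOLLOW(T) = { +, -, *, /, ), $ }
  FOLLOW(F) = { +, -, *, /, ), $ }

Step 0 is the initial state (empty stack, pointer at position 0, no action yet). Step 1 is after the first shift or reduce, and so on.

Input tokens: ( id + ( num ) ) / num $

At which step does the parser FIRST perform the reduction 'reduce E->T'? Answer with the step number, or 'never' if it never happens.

Answer: 5

Derivation:
Step 1: shift (. Stack=[(] ptr=1 lookahead=id remaining=[id + ( num ) ) / num $]
Step 2: shift id. Stack=[( id] ptr=2 lookahead=+ remaining=[+ ( num ) ) / num $]
Step 3: reduce F->id. Stack=[( F] ptr=2 lookahead=+ remaining=[+ ( num ) ) / num $]
Step 4: reduce T->F. Stack=[( T] ptr=2 lookahead=+ remaining=[+ ( num ) ) / num $]
Step 5: reduce E->T. Stack=[( E] ptr=2 lookahead=+ remaining=[+ ( num ) ) / num $]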